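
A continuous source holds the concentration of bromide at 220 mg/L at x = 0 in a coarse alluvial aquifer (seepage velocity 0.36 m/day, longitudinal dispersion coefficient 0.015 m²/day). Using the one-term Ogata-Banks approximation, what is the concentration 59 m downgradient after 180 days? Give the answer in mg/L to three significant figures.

For a continuous step input, C/C₀ ≈ ½·erfc((x−vt)/(2√(Dt))).
vt = 0.36 × 180 = 64.8 m and 2√(Dt) = 2√(0.015 × 180) = 3.286 m.
Argument (x−vt)/(2√(Dt)) = (59 − 64.8)/3.286 = -1.765; ½·erfc(-1.765) = 0.9937.
C = 220 × 0.9937 = 219 mg/L.

219 mg/L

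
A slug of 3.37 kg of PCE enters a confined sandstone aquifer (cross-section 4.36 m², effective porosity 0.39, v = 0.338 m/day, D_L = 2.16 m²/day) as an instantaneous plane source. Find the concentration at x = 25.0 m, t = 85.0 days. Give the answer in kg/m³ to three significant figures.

For an instantaneous plane source, C(x,t) = M/(n_e·A·√(4πDt)) · exp(−(x−vt)²/(4Dt)), with n_e·A the pore (flow) area.
Plume center vt = 0.338 × 85.0 = 28.73 m, so the well at 25.0 m is 3.73 m upgradient of the peak.
√(4πDt) = 48.03 m, giving peak height M/(n_e·A·√(4πDt)) = 3.37/(0.39 × 4.36 × 48.03) = 0.04126 kg/m³.
(x−vt)²/(4Dt) = (-3.73)²/(4 × 2.16 × 85.0) = 0.01894; exp(−0.01894) = 0.9812.
C = 0.04126 × 0.9812 = 0.0405 kg/m³.

0.0405 kg/m³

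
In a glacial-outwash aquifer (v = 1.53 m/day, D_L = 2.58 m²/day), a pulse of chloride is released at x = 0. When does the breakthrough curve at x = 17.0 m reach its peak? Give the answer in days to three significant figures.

For the 1D instantaneous-source solution, setting ∂C/∂t = 0 at fixed x gives v²t² + 2Dt − x² = 0, so t = (√(D² + v²x²) − D)/v².
√(D² + v²x²) = √(2.58² + 1.53² × 17.0²) = 26.14; v² = 2.3409.
t = (26.14 − 2.58)/2.3409 = 10.1 days (vs. the pure-advection estimate x/v = 11.1 d).

10.1 days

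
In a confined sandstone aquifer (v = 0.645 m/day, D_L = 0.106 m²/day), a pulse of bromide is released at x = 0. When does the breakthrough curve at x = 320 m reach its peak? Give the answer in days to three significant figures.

496 days

For the 1D instantaneous-source solution, setting ∂C/∂t = 0 at fixed x gives v²t² + 2Dt − x² = 0, so t = (√(D² + v²x²) − D)/v².
√(D² + v²x²) = √(0.106² + 0.645² × 320²) = 206.4; v² = 0.416025.
t = (206.4 − 0.106)/0.416025 = 496 days (vs. the pure-advection estimate x/v = 496 d).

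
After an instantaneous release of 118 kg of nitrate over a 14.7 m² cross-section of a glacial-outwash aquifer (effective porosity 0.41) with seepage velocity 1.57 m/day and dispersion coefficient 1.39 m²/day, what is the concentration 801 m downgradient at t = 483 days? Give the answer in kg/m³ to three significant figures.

For an instantaneous plane source, C(x,t) = M/(n_e·A·√(4πDt)) · exp(−(x−vt)²/(4Dt)), with n_e·A the pore (flow) area.
Plume center vt = 1.57 × 483 = 758.31 m, so the well at 801 m is 42.69 m downgradient of the peak.
√(4πDt) = 91.85 m, giving peak height M/(n_e·A·√(4πDt)) = 118/(0.41 × 14.7 × 91.85) = 0.2132 kg/m³.
(x−vt)²/(4Dt) = (42.69)²/(4 × 1.39 × 483) = 0.6786; exp(−0.6786) = 0.5073.
C = 0.2132 × 0.5073 = 0.108 kg/m³.

0.108 kg/m³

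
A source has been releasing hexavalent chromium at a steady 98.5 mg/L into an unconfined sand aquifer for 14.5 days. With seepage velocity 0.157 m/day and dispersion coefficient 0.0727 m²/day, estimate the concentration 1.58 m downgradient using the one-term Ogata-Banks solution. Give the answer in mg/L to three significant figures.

For a continuous step input, C/C₀ ≈ ½·erfc((x−vt)/(2√(Dt))).
vt = 0.157 × 14.5 = 2.2765 m and 2√(Dt) = 2√(0.0727 × 14.5) = 2.053 m.
Argument (x−vt)/(2√(Dt)) = (1.58 − 2.2765)/2.053 = -0.3393; ½·erfc(-0.3393) = 0.6843.
C = 98.5 × 0.6843 = 67.4 mg/L.

67.4 mg/L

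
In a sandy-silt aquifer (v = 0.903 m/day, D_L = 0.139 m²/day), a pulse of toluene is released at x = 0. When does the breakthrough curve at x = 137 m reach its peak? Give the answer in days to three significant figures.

152 days

For the 1D instantaneous-source solution, setting ∂C/∂t = 0 at fixed x gives v²t² + 2Dt − x² = 0, so t = (√(D² + v²x²) − D)/v².
√(D² + v²x²) = √(0.139² + 0.903² × 137²) = 123.7; v² = 0.815409.
t = (123.7 − 0.139)/0.815409 = 152 days (vs. the pure-advection estimate x/v = 152 d).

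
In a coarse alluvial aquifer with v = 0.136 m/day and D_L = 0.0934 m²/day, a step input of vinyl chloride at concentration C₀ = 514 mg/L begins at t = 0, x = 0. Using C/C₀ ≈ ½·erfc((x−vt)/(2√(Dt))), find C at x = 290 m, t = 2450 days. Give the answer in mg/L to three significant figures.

For a continuous step input, C/C₀ ≈ ½·erfc((x−vt)/(2√(Dt))).
vt = 0.136 × 2450 = 333.2 m and 2√(Dt) = 2√(0.0934 × 2450) = 30.25 m.
Argument (x−vt)/(2√(Dt)) = (290 − 333.2)/30.25 = -1.428; ½·erfc(-1.428) = 0.9783.
C = 514 × 0.9783 = 503 mg/L.

503 mg/L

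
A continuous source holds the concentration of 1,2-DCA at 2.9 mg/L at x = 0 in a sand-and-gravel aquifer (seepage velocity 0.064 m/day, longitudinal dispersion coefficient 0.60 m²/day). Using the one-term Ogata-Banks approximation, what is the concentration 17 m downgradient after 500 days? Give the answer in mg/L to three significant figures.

2.12 mg/L

For a continuous step input, C/C₀ ≈ ½·erfc((x−vt)/(2√(Dt))).
vt = 0.064 × 500 = 32 m and 2√(Dt) = 2√(0.60 × 500) = 34.64 m.
Argument (x−vt)/(2√(Dt)) = (17 − 32)/34.64 = -0.4330; ½·erfc(-0.4330) = 0.7298.
C = 2.9 × 0.7298 = 2.12 mg/L.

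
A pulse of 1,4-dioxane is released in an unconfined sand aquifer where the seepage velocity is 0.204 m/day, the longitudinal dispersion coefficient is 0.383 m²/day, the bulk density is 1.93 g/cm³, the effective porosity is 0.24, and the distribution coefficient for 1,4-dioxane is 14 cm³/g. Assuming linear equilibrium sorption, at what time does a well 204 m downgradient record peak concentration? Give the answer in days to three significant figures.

Retardation factor R = 1 + ρ_b·K_d/n = 1 + 1.93 × 14/0.24 = 113.6.
Sorption retards both mechanisms: v_R = v/R = 0.001796 m/day, D_R = D/R = 0.003371 m²/day.
Peak time from v_R²t² + 2D_R t − x² = 0: t = (√(D_R² + v_R²x²) − D_R)/v_R².
√(D_R² + v_R²x²) = √(0.003371² + 0.001796² × 204²) = 0.3664; v_R² = 3.226e-06.
t = (0.3664 − 0.003371)/3.226e-06 = 113000 days.

113000 days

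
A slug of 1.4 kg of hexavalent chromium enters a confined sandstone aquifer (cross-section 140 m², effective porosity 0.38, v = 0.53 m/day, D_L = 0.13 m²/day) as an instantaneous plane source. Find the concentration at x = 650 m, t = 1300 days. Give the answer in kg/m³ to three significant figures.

For an instantaneous plane source, C(x,t) = M/(n_e·A·√(4πDt)) · exp(−(x−vt)²/(4Dt)), with n_e·A the pore (flow) area.
Plume center vt = 0.53 × 1300 = 689 m, so the well at 650 m is 39 m upgradient of the peak.
√(4πDt) = 46.08 m, giving peak height M/(n_e·A·√(4πDt)) = 1.4/(0.38 × 140 × 46.08) = 0.0005711 kg/m³.
(x−vt)²/(4Dt) = (-39)²/(4 × 0.13 × 1300) = 2.250; exp(−2.250) = 0.1054.
C = 0.0005711 × 0.1054 = 6.02e-05 kg/m³.

6.02e-05 kg/m³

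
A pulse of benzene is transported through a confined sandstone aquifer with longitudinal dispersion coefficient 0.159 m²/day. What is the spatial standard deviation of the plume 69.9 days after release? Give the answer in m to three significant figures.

Dispersive spreading gives a Gaussian with σ² = 2Dt; advection only shifts the center.
σ = √(2 × 0.159 × 69.9) = 4.71 m.

4.71 m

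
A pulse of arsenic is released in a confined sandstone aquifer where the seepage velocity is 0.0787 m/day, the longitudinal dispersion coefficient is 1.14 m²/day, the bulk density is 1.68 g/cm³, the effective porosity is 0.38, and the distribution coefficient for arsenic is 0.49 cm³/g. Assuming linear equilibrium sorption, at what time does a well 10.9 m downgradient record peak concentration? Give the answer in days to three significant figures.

Retardation factor R = 1 + ρ_b·K_d/n = 1 + 1.68 × 0.49/0.38 = 3.166.
Sorption retards both mechanisms: v_R = v/R = 0.02486 m/day, D_R = D/R = 0.3601 m²/day.
Peak time from v_R²t² + 2D_R t − x² = 0: t = (√(D_R² + v_R²x²) − D_R)/v_R².
√(D_R² + v_R²x²) = √(0.3601² + 0.02486² × 10.9²) = 0.4507; v_R² = 0.0006180.
t = (0.4507 − 0.3601)/0.0006180 = 147 days.

147 days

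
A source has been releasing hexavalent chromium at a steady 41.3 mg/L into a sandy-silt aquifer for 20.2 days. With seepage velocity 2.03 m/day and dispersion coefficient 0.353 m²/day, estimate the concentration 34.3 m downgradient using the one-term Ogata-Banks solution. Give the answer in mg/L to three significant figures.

39.7 mg/L

For a continuous step input, C/C₀ ≈ ½·erfc((x−vt)/(2√(Dt))).
vt = 2.03 × 20.2 = 41.006 m and 2√(Dt) = 2√(0.353 × 20.2) = 5.341 m.
Argument (x−vt)/(2√(Dt)) = (34.3 − 41.006)/5.341 = -1.256; ½·erfc(-1.256) = 0.9622.
C = 41.3 × 0.9622 = 39.7 mg/L.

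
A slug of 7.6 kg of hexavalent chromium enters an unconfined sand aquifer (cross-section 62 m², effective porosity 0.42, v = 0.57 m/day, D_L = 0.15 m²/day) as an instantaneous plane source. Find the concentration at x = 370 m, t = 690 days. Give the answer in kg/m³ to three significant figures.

For an instantaneous plane source, C(x,t) = M/(n_e·A·√(4πDt)) · exp(−(x−vt)²/(4Dt)), with n_e·A the pore (flow) area.
Plume center vt = 0.57 × 690 = 393.3 m, so the well at 370 m is 23.3 m upgradient of the peak.
√(4πDt) = 36.06 m, giving peak height M/(n_e·A·√(4πDt)) = 7.6/(0.42 × 62 × 36.06) = 0.008094 kg/m³.
(x−vt)²/(4Dt) = (-23.3)²/(4 × 0.15 × 690) = 1.311; exp(−1.311) = 0.2696.
C = 0.008094 × 0.2696 = 0.00218 kg/m³.

0.00218 kg/m³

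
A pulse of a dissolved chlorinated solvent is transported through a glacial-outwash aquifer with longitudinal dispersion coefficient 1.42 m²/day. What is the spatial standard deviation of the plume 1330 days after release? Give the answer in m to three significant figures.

Dispersive spreading gives a Gaussian with σ² = 2Dt; advection only shifts the center.
σ = √(2 × 1.42 × 1330) = 61.5 m.

61.5 m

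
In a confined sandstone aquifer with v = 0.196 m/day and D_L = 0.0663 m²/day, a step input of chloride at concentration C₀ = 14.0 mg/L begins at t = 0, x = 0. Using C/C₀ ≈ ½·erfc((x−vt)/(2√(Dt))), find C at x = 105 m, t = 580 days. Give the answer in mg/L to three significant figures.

For a continuous step input, C/C₀ ≈ ½·erfc((x−vt)/(2√(Dt))).
vt = 0.196 × 580 = 113.68 m and 2√(Dt) = 2√(0.0663 × 580) = 12.40 m.
Argument (x−vt)/(2√(Dt)) = (105 − 113.68)/12.40 = -0.7000; ½·erfc(-0.7000) = 0.8389.
C = 14.0 × 0.8389 = 11.7 mg/L.

11.7 mg/L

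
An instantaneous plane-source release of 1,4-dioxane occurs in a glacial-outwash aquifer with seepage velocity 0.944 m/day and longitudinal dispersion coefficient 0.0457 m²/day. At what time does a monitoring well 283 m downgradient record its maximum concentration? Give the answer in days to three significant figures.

300 days

For the 1D instantaneous-source solution, setting ∂C/∂t = 0 at fixed x gives v²t² + 2Dt − x² = 0, so t = (√(D² + v²x²) − D)/v².
√(D² + v²x²) = √(0.0457² + 0.944² × 283²) = 267.2; v² = 0.891136.
t = (267.2 − 0.0457)/0.891136 = 300 days (vs. the pure-advection estimate x/v = 300 d).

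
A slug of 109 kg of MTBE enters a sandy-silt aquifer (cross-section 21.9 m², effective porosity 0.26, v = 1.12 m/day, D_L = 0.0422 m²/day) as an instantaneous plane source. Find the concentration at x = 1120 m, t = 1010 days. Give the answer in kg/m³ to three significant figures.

0.396 kg/m³

For an instantaneous plane source, C(x,t) = M/(n_e·A·√(4πDt)) · exp(−(x−vt)²/(4Dt)), with n_e·A the pore (flow) area.
Plume center vt = 1.12 × 1010 = 1131.2 m, so the well at 1120 m is 11.2 m upgradient of the peak.
√(4πDt) = 23.14 m, giving peak height M/(n_e·A·√(4πDt)) = 109/(0.26 × 21.9 × 23.14) = 0.8273 kg/m³.
(x−vt)²/(4Dt) = (-11.2)²/(4 × 0.0422 × 1010) = 0.7358; exp(−0.7358) = 0.4791.
C = 0.8273 × 0.4791 = 0.396 kg/m³.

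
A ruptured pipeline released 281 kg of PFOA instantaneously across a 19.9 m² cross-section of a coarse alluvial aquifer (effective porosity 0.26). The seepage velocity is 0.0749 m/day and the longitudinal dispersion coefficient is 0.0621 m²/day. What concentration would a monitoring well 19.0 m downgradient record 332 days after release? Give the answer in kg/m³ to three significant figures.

2.22 kg/m³

For an instantaneous plane source, C(x,t) = M/(n_e·A·√(4πDt)) · exp(−(x−vt)²/(4Dt)), with n_e·A the pore (flow) area.
Plume center vt = 0.0749 × 332 = 24.8668 m, so the well at 19.0 m is 5.8668 m upgradient of the peak.
√(4πDt) = 16.10 m, giving peak height M/(n_e·A·√(4πDt)) = 281/(0.26 × 19.9 × 16.10) = 3.373 kg/m³.
(x−vt)²/(4Dt) = (-5.8668)²/(4 × 0.0621 × 332) = 0.4174; exp(−0.4174) = 0.6588.
C = 3.373 × 0.6588 = 2.22 kg/m³.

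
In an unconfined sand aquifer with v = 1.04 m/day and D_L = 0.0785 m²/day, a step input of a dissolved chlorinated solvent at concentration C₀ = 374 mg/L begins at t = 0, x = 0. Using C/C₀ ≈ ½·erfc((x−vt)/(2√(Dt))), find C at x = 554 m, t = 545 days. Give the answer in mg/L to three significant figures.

343 mg/L

For a continuous step input, C/C₀ ≈ ½·erfc((x−vt)/(2√(Dt))).
vt = 1.04 × 545 = 566.8 m and 2√(Dt) = 2√(0.0785 × 545) = 13.08 m.
Argument (x−vt)/(2√(Dt)) = (554 − 566.8)/13.08 = -0.9786; ½·erfc(-0.9786) = 0.9168.
C = 374 × 0.9168 = 343 mg/L.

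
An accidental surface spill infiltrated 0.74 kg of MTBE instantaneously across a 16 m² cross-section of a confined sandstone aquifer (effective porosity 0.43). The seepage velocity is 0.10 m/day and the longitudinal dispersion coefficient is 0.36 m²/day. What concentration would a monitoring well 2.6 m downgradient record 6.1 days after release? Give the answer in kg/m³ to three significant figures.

0.0130 kg/m³

For an instantaneous plane source, C(x,t) = M/(n_e·A·√(4πDt)) · exp(−(x−vt)²/(4Dt)), with n_e·A the pore (flow) area.
Plume center vt = 0.10 × 6.1 = 0.61 m, so the well at 2.6 m is 1.99 m downgradient of the peak.
√(4πDt) = 5.253 m, giving peak height M/(n_e·A·√(4πDt)) = 0.74/(0.43 × 16 × 5.253) = 0.02048 kg/m³.
(x−vt)²/(4Dt) = (1.99)²/(4 × 0.36 × 6.1) = 0.4508; exp(−0.4508) = 0.6371.
C = 0.02048 × 0.6371 = 0.0130 kg/m³.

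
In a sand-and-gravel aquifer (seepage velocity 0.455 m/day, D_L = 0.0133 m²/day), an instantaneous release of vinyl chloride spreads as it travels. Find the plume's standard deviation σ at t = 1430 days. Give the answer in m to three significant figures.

6.17 m

Dispersive spreading gives a Gaussian with σ² = 2Dt; advection only shifts the center.
σ = √(2 × 0.0133 × 1430) = 6.17 m.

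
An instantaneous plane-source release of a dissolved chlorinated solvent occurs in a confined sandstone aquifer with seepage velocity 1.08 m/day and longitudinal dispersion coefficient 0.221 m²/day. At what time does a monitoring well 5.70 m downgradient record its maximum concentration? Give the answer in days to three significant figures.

For the 1D instantaneous-source solution, setting ∂C/∂t = 0 at fixed x gives v²t² + 2Dt − x² = 0, so t = (√(D² + v²x²) − D)/v².
√(D² + v²x²) = √(0.221² + 1.08² × 5.70²) = 6.160; v² = 1.1664.
t = (6.160 − 0.221)/1.1664 = 5.09 days (vs. the pure-advection estimate x/v = 5.28 d).

5.09 days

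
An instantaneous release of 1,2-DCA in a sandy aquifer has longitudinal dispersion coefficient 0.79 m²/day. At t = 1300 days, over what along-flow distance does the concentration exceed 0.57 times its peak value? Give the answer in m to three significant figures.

96.1 m

The plume is Gaussian with σ = √(2Dt) = √(2 × 0.79 × 1300) = 45.32 m.
C/C_peak = exp(−Δx²/(2σ²)) = 0.57 ⇒ Δx = σ·√(−2 ln 0.57) = 45.32 × 1.060 = 48.04 m.
Width = 2Δx = 96.1 m.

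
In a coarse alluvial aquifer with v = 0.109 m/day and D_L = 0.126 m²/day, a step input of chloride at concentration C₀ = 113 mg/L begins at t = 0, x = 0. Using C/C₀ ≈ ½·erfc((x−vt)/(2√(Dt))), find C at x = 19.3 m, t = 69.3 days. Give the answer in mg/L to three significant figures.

0.279 mg/L

For a continuous step input, C/C₀ ≈ ½·erfc((x−vt)/(2√(Dt))).
vt = 0.109 × 69.3 = 7.5537 m and 2√(Dt) = 2√(0.126 × 69.3) = 5.910 m.
Argument (x−vt)/(2√(Dt)) = (19.3 − 7.5537)/5.910 = 1.988; ½·erfc(1.988) = 0.002466.
C = 113 × 0.002466 = 0.279 mg/L.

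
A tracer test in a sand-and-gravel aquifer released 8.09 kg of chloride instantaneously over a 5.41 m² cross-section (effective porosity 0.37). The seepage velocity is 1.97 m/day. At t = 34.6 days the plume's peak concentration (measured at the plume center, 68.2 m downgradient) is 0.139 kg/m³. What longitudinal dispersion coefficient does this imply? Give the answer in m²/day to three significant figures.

At the plume center C_max = M/(n_e·A·√(4πDt)), so D = M²/(4πt·(n_e·A·C_max)²).
n_e·A·C_max = 0.37 × 5.41 × 0.139 = 0.2782 kg/m.
D = 8.09²/(4π × 34.6 × 0.2782²) = 1.94 m²/day.

1.94 m²/day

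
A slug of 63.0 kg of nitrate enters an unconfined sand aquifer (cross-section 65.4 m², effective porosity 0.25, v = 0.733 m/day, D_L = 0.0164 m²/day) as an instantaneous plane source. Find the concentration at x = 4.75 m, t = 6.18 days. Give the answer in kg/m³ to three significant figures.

For an instantaneous plane source, C(x,t) = M/(n_e·A·√(4πDt)) · exp(−(x−vt)²/(4Dt)), with n_e·A the pore (flow) area.
Plume center vt = 0.733 × 6.18 = 4.52994 m, so the well at 4.75 m is 0.22006 m downgradient of the peak.
√(4πDt) = 1.129 m, giving peak height M/(n_e·A·√(4πDt)) = 63.0/(0.25 × 65.4 × 1.129) = 3.413 kg/m³.
(x−vt)²/(4Dt) = (0.22006)²/(4 × 0.0164 × 6.18) = 0.1195; exp(−0.1195) = 0.8874.
C = 3.413 × 0.8874 = 3.03 kg/m³.

3.03 kg/m³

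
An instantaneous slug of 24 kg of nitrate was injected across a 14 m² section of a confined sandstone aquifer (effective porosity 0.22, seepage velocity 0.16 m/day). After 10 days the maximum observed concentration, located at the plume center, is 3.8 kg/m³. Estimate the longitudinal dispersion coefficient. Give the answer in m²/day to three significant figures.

At the plume center C_max = M/(n_e·A·√(4πDt)), so D = M²/(4πt·(n_e·A·C_max)²).
n_e·A·C_max = 0.22 × 14 × 3.8 = 11.70 kg/m.
D = 24²/(4π × 10 × 11.70²) = 0.0335 m²/day.

0.0335 m²/day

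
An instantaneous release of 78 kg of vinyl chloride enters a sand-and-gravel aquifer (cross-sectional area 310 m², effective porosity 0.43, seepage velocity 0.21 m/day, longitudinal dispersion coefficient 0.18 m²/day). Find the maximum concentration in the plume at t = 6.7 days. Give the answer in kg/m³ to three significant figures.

The peak of an instantaneous 1D plume sits at x = vt; there the Gaussian factor is 1 and C_max = M/(n_e·A·√(4πDt)), where n_e·A is the pore area the mass is dissolved in.
√(4πDt) = √(4π × 0.18 × 6.7) = 3.893 m, so C_max = 78/(0.43 × 310 × 3.893) = 0.150 kg/m³.

0.150 kg/m³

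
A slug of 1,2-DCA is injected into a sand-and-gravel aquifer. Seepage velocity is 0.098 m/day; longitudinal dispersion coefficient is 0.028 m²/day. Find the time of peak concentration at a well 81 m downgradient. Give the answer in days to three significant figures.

824 days

For the 1D instantaneous-source solution, setting ∂C/∂t = 0 at fixed x gives v²t² + 2Dt − x² = 0, so t = (√(D² + v²x²) − D)/v².
√(D² + v²x²) = √(0.028² + 0.098² × 81²) = 7.938; v² = 0.009604.
t = (7.938 − 0.028)/0.009604 = 824 days (vs. the pure-advection estimate x/v = 827 d).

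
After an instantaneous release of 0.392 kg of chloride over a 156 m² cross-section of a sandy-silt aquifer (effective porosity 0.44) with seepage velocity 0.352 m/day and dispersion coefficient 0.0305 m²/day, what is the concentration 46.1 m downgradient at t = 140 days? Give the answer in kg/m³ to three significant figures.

0.000431 kg/m³

For an instantaneous plane source, C(x,t) = M/(n_e·A·√(4πDt)) · exp(−(x−vt)²/(4Dt)), with n_e·A the pore (flow) area.
Plume center vt = 0.352 × 140 = 49.28 m, so the well at 46.1 m is 3.18 m upgradient of the peak.
√(4πDt) = 7.325 m, giving peak height M/(n_e·A·√(4πDt)) = 0.392/(0.44 × 156 × 7.325) = 0.0007797 kg/m³.
(x−vt)²/(4Dt) = (-3.18)²/(4 × 0.0305 × 140) = 0.5921; exp(−0.5921) = 0.5532.
C = 0.0007797 × 0.5532 = 0.000431 kg/m³.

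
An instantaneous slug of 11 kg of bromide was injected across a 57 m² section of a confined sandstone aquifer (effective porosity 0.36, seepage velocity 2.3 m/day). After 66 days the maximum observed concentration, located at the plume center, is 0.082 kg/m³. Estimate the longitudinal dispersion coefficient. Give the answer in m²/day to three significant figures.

0.0515 m²/day

At the plume center C_max = M/(n_e·A·√(4πDt)), so D = M²/(4πt·(n_e·A·C_max)²).
n_e·A·C_max = 0.36 × 57 × 0.082 = 1.683 kg/m.
D = 11²/(4π × 66 × 1.683²) = 0.0515 m²/day.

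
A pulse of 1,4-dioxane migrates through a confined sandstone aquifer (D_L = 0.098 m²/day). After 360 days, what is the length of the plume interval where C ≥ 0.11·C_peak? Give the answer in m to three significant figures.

35.3 m

The plume is Gaussian with σ = √(2Dt) = √(2 × 0.098 × 360) = 8.400 m.
C/C_peak = exp(−Δx²/(2σ²)) = 0.11 ⇒ Δx = σ·√(−2 ln 0.11) = 8.400 × 2.101 = 17.65 m.
Width = 2Δx = 35.3 m.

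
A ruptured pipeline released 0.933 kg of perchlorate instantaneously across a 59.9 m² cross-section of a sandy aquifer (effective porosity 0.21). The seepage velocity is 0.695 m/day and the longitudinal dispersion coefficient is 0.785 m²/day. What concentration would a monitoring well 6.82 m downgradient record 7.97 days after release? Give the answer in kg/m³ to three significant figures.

For an instantaneous plane source, C(x,t) = M/(n_e·A·√(4πDt)) · exp(−(x−vt)²/(4Dt)), with n_e·A the pore (flow) area.
Plume center vt = 0.695 × 7.97 = 5.53915 m, so the well at 6.82 m is 1.28085 m downgradient of the peak.
√(4πDt) = 8.867 m, giving peak height M/(n_e·A·√(4πDt)) = 0.933/(0.21 × 59.9 × 8.867) = 0.008365 kg/m³.
(x−vt)²/(4Dt) = (1.28085)²/(4 × 0.785 × 7.97) = 0.06556; exp(−0.06556) = 0.9365.
C = 0.008365 × 0.9365 = 0.00783 kg/m³.

0.00783 kg/m³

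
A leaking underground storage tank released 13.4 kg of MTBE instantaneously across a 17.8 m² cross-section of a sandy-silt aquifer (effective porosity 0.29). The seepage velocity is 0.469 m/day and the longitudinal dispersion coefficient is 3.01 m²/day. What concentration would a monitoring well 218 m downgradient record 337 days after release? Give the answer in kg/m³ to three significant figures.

0.00948 kg/m³

For an instantaneous plane source, C(x,t) = M/(n_e·A·√(4πDt)) · exp(−(x−vt)²/(4Dt)), with n_e·A the pore (flow) area.
Plume center vt = 0.469 × 337 = 158.053 m, so the well at 218 m is 59.947 m downgradient of the peak.
√(4πDt) = 112.9 m, giving peak height M/(n_e·A·√(4πDt)) = 13.4/(0.29 × 17.8 × 112.9) = 0.02299 kg/m³.
(x−vt)²/(4Dt) = (59.947)²/(4 × 3.01 × 337) = 0.8857; exp(−0.8857) = 0.4124.
C = 0.02299 × 0.4124 = 0.00948 kg/m³.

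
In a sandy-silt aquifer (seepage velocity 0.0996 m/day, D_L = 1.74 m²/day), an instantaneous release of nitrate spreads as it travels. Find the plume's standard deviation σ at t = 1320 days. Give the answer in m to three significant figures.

67.8 m

Dispersive spreading gives a Gaussian with σ² = 2Dt; advection only shifts the center.
σ = √(2 × 1.74 × 1320) = 67.8 m.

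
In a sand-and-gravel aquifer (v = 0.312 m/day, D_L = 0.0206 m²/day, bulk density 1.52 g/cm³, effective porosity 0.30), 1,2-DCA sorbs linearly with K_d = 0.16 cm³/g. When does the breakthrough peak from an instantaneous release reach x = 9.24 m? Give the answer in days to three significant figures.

Retardation factor R = 1 + ρ_b·K_d/n = 1 + 1.52 × 0.16/0.30 = 1.811.
Sorption retards both mechanisms: v_R = v/R = 0.1723 m/day, D_R = D/R = 0.01137 m²/day.
Peak time from v_R²t² + 2D_R t − x² = 0: t = (√(D_R² + v_R²x²) − D_R)/v_R².
√(D_R² + v_R²x²) = √(0.01137² + 0.1723² × 9.24²) = 1.592; v_R² = 0.02969.
t = (1.592 − 0.01137)/0.02969 = 53.2 days.

53.2 days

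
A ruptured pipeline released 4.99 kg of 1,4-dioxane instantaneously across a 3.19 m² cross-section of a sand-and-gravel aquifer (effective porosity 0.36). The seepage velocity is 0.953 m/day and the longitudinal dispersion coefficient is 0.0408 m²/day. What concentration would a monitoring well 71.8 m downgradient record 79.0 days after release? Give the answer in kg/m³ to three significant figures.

0.266 kg/m³

For an instantaneous plane source, C(x,t) = M/(n_e·A·√(4πDt)) · exp(−(x−vt)²/(4Dt)), with n_e·A the pore (flow) area.
Plume center vt = 0.953 × 79.0 = 75.287 m, so the well at 71.8 m is 3.487 m upgradient of the peak.
√(4πDt) = 6.364 m, giving peak height M/(n_e·A·√(4πDt)) = 4.99/(0.36 × 3.19 × 6.364) = 0.6828 kg/m³.
(x−vt)²/(4Dt) = (-3.487)²/(4 × 0.0408 × 79.0) = 0.9431; exp(−0.9431) = 0.3894.
C = 0.6828 × 0.3894 = 0.266 kg/m³.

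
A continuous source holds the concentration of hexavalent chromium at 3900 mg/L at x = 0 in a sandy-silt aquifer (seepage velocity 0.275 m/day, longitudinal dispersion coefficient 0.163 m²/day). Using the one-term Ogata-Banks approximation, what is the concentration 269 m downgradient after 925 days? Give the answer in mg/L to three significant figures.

For a continuous step input, C/C₀ ≈ ½·erfc((x−vt)/(2√(Dt))).
vt = 0.275 × 925 = 254.375 m and 2√(Dt) = 2√(0.163 × 925) = 24.56 m.
Argument (x−vt)/(2√(Dt)) = (269 − 254.375)/24.56 = 0.5955; ½·erfc(0.5955) = 0.1998.
C = 3900 × 0.1998 = 779 mg/L.

779 mg/L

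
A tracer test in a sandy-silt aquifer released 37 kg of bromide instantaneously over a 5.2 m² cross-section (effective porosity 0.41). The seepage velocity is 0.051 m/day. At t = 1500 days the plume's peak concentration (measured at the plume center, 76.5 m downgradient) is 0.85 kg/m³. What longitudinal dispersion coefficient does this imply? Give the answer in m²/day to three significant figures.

0.0221 m²/day

At the plume center C_max = M/(n_e·A·√(4πDt)), so D = M²/(4πt·(n_e·A·C_max)²).
n_e·A·C_max = 0.41 × 5.2 × 0.85 = 1.812 kg/m.
D = 37²/(4π × 1500 × 1.812²) = 0.0221 m²/day.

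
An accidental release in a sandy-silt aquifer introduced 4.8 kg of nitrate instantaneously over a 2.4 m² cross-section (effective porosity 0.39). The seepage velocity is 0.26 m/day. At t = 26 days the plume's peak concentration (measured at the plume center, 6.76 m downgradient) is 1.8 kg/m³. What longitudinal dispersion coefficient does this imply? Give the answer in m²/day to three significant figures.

0.0248 m²/day

At the plume center C_max = M/(n_e·A·√(4πDt)), so D = M²/(4πt·(n_e·A·C_max)²).
n_e·A·C_max = 0.39 × 2.4 × 1.8 = 1.685 kg/m.
D = 4.8²/(4π × 26 × 1.685²) = 0.0248 m²/day.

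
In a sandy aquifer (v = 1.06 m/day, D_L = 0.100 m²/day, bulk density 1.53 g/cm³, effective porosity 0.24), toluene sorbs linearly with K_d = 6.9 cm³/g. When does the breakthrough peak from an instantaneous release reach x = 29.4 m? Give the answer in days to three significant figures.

1240 days

Retardation factor R = 1 + ρ_b·K_d/n = 1 + 1.53 × 6.9/0.24 = 44.99.
Sorption retards both mechanisms: v_R = v/R = 0.02356 m/day, D_R = D/R = 0.002223 m²/day.
Peak time from v_R²t² + 2D_R t − x² = 0: t = (√(D_R² + v_R²x²) − D_R)/v_R².
√(D_R² + v_R²x²) = √(0.002223² + 0.02356² × 29.4²) = 0.6927; v_R² = 0.0005551.
t = (0.6927 − 0.002223)/0.0005551 = 1240 days.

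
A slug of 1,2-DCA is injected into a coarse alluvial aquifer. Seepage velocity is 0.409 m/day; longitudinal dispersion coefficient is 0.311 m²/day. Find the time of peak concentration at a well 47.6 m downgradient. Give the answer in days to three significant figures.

For the 1D instantaneous-source solution, setting ∂C/∂t = 0 at fixed x gives v²t² + 2Dt − x² = 0, so t = (√(D² + v²x²) − D)/v².
√(D² + v²x²) = √(0.311² + 0.409² × 47.6²) = 19.47; v² = 0.167281.
t = (19.47 − 0.311)/0.167281 = 115 days (vs. the pure-advection estimate x/v = 116 d).

115 days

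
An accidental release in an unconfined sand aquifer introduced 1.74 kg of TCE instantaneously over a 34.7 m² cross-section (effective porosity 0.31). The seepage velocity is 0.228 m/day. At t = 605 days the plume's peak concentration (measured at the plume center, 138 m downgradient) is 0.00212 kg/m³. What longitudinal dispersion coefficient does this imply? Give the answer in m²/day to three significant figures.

0.766 m²/day

At the plume center C_max = M/(n_e·A·√(4πDt)), so D = M²/(4πt·(n_e·A·C_max)²).
n_e·A·C_max = 0.31 × 34.7 × 0.00212 = 0.02280 kg/m.
D = 1.74²/(4π × 605 × 0.02280²) = 0.766 m²/day.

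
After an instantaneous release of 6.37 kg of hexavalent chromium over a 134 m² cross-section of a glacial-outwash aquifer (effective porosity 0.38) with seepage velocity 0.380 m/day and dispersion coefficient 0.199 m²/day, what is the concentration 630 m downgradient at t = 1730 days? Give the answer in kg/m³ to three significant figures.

For an instantaneous plane source, C(x,t) = M/(n_e·A·√(4πDt)) · exp(−(x−vt)²/(4Dt)), with n_e·A the pore (flow) area.
Plume center vt = 0.380 × 1730 = 657.4 m, so the well at 630 m is 27.4 m upgradient of the peak.
√(4πDt) = 65.77 m, giving peak height M/(n_e·A·√(4πDt)) = 6.37/(0.38 × 134 × 65.77) = 0.001902 kg/m³.
(x−vt)²/(4Dt) = (-27.4)²/(4 × 0.199 × 1730) = 0.5452; exp(−0.5452) = 0.5797.
C = 0.001902 × 0.5797 = 0.00110 kg/m³.

0.00110 kg/m³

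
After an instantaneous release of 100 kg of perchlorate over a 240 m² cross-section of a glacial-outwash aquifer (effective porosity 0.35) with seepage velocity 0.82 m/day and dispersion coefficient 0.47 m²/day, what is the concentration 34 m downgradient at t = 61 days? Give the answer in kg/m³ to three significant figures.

0.00669 kg/m³

For an instantaneous plane source, C(x,t) = M/(n_e·A·√(4πDt)) · exp(−(x−vt)²/(4Dt)), with n_e·A the pore (flow) area.
Plume center vt = 0.82 × 61 = 50.02 m, so the well at 34 m is 16.02 m upgradient of the peak.
√(4πDt) = 18.98 m, giving peak height M/(n_e·A·√(4πDt)) = 100/(0.35 × 240 × 18.98) = 0.06272 kg/m³.
(x−vt)²/(4Dt) = (-16.02)²/(4 × 0.47 × 61) = 2.238; exp(−2.238) = 0.1067.
C = 0.06272 × 0.1067 = 0.00669 kg/m³.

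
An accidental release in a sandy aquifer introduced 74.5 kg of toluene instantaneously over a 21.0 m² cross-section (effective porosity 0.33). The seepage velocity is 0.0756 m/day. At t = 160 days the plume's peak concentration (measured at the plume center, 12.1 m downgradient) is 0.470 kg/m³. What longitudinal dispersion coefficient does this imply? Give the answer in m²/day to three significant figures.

At the plume center C_max = M/(n_e·A·√(4πDt)), so D = M²/(4πt·(n_e·A·C_max)²).
n_e·A·C_max = 0.33 × 21.0 × 0.470 = 3.257 kg/m.
D = 74.5²/(4π × 160 × 3.257²) = 0.260 m²/day.

0.260 m²/day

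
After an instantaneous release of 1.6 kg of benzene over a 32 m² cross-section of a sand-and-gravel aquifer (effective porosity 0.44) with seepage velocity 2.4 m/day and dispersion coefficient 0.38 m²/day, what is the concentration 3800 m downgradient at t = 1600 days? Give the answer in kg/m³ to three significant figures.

For an instantaneous plane source, C(x,t) = M/(n_e·A·√(4πDt)) · exp(−(x−vt)²/(4Dt)), with n_e·A the pore (flow) area.
Plume center vt = 2.4 × 1600 = 3840 m, so the well at 3800 m is 40 m upgradient of the peak.
√(4πDt) = 87.41 m, giving peak height M/(n_e·A·√(4πDt)) = 1.6/(0.44 × 32 × 87.41) = 0.001300 kg/m³.
(x−vt)²/(4Dt) = (-40)²/(4 × 0.38 × 1600) = 0.6579; exp(−0.6579) = 0.5179.
C = 0.001300 × 0.5179 = 0.000673 kg/m³.

0.000673 kg/m³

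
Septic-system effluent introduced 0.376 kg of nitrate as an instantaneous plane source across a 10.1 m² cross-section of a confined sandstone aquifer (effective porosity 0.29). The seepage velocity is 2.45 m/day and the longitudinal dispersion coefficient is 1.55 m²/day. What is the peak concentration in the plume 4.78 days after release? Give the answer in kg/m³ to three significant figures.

0.0133 kg/m³

The peak of an instantaneous 1D plume sits at x = vt; there the Gaussian factor is 1 and C_max = M/(n_e·A·√(4πDt)), where n_e·A is the pore area the mass is dissolved in.
√(4πDt) = √(4π × 1.55 × 4.78) = 9.649 m, so C_max = 0.376/(0.29 × 10.1 × 9.649) = 0.0133 kg/m³.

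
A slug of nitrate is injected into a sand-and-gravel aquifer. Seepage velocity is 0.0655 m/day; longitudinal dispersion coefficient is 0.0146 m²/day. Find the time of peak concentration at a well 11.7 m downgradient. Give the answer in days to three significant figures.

For the 1D instantaneous-source solution, setting ∂C/∂t = 0 at fixed x gives v²t² + 2Dt − x² = 0, so t = (√(D² + v²x²) − D)/v².
√(D² + v²x²) = √(0.0146² + 0.0655² × 11.7²) = 0.7665; v² = 0.00429025.
t = (0.7665 − 0.0146)/0.00429025 = 175 days (vs. the pure-advection estimate x/v = 179 d).

175 days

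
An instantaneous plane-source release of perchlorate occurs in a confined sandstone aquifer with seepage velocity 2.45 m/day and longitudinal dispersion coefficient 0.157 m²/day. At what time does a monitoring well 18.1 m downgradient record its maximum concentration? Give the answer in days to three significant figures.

7.36 days

For the 1D instantaneous-source solution, setting ∂C/∂t = 0 at fixed x gives v²t² + 2Dt − x² = 0, so t = (√(D² + v²x²) − D)/v².
√(D² + v²x²) = √(0.157² + 2.45² × 18.1²) = 44.35; v² = 6.0025.
t = (44.35 − 0.157)/6.0025 = 7.36 days (vs. the pure-advection estimate x/v = 7.39 d).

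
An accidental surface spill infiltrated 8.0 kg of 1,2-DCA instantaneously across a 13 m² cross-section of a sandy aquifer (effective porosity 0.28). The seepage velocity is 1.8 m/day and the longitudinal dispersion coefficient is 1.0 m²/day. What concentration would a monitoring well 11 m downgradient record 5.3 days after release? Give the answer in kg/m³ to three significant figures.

For an instantaneous plane source, C(x,t) = M/(n_e·A·√(4πDt)) · exp(−(x−vt)²/(4Dt)), with n_e·A the pore (flow) area.
Plume center vt = 1.8 × 5.3 = 9.54 m, so the well at 11 m is 1.46 m downgradient of the peak.
√(4πDt) = 8.161 m, giving peak height M/(n_e·A·√(4πDt)) = 8.0/(0.28 × 13 × 8.161) = 0.2693 kg/m³.
(x−vt)²/(4Dt) = (1.46)²/(4 × 1.0 × 5.3) = 0.1005; exp(−0.1005) = 0.9044.
C = 0.2693 × 0.9044 = 0.244 kg/m³.

0.244 kg/m³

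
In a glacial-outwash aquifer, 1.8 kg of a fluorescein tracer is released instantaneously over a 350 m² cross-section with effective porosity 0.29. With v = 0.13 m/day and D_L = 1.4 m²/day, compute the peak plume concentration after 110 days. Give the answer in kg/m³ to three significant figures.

The peak of an instantaneous 1D plume sits at x = vt; there the Gaussian factor is 1 and C_max = M/(n_e·A·√(4πDt)), where n_e·A is the pore area the mass is dissolved in.
√(4πDt) = √(4π × 1.4 × 110) = 43.99 m, so C_max = 1.8/(0.29 × 350 × 43.99) = 0.000403 kg/m³.

0.000403 kg/m³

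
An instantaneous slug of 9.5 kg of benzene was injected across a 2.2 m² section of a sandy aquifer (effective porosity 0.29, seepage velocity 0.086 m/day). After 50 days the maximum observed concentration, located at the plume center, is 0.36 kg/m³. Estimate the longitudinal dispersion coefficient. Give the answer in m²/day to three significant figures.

At the plume center C_max = M/(n_e·A·√(4πDt)), so D = M²/(4πt·(n_e·A·C_max)²).
n_e·A·C_max = 0.29 × 2.2 × 0.36 = 0.2297 kg/m.
D = 9.5²/(4π × 50 × 0.2297²) = 2.72 m²/day.

2.72 m²/day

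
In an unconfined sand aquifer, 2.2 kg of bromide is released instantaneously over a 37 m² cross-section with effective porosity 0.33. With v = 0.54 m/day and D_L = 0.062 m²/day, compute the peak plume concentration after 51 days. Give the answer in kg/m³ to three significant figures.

The peak of an instantaneous 1D plume sits at x = vt; there the Gaussian factor is 1 and C_max = M/(n_e·A·√(4πDt)), where n_e·A is the pore area the mass is dissolved in.
√(4πDt) = √(4π × 0.062 × 51) = 6.304 m, so C_max = 2.2/(0.33 × 37 × 6.304) = 0.0286 kg/m³.

0.0286 kg/m³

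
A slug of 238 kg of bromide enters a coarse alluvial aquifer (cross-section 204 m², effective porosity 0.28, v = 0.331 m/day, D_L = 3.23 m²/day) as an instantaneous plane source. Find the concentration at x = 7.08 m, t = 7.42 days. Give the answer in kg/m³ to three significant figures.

For an instantaneous plane source, C(x,t) = M/(n_e·A·√(4πDt)) · exp(−(x−vt)²/(4Dt)), with n_e·A the pore (flow) area.
Plume center vt = 0.331 × 7.42 = 2.45602 m, so the well at 7.08 m is 4.62398 m downgradient of the peak.
√(4πDt) = 17.35 m, giving peak height M/(n_e·A·√(4πDt)) = 238/(0.28 × 204 × 17.35) = 0.2402 kg/m³.
(x−vt)²/(4Dt) = (4.62398)²/(4 × 3.23 × 7.42) = 0.2230; exp(−0.2230) = 0.8001.
C = 0.2402 × 0.8001 = 0.192 kg/m³.

0.192 kg/m³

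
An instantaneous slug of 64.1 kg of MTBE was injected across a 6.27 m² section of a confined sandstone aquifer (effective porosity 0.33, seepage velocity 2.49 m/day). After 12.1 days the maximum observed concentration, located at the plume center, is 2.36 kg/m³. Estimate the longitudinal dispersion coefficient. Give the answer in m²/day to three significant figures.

1.13 m²/day

At the plume center C_max = M/(n_e·A·√(4πDt)), so D = M²/(4πt·(n_e·A·C_max)²).
n_e·A·C_max = 0.33 × 6.27 × 2.36 = 4.883 kg/m.
D = 64.1²/(4π × 12.1 × 4.883²) = 1.13 m²/day.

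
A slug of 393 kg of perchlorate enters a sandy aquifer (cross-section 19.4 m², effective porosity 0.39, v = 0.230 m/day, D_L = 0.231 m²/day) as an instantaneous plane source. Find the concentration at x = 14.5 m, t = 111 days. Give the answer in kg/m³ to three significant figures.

0.884 kg/m³

For an instantaneous plane source, C(x,t) = M/(n_e·A·√(4πDt)) · exp(−(x−vt)²/(4Dt)), with n_e·A the pore (flow) area.
Plume center vt = 0.230 × 111 = 25.53 m, so the well at 14.5 m is 11.03 m upgradient of the peak.
√(4πDt) = 17.95 m, giving peak height M/(n_e·A·√(4πDt)) = 393/(0.39 × 19.4 × 17.95) = 2.894 kg/m³.
(x−vt)²/(4Dt) = (-11.03)²/(4 × 0.231 × 111) = 1.186; exp(−1.186) = 0.3054.
C = 2.894 × 0.3054 = 0.884 kg/m³.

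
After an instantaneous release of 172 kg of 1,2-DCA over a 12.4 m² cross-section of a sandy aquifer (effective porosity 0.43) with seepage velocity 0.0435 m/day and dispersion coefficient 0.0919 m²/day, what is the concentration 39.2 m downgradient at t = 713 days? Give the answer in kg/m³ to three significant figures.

0.871 kg/m³

For an instantaneous plane source, C(x,t) = M/(n_e·A·√(4πDt)) · exp(−(x−vt)²/(4Dt)), with n_e·A the pore (flow) area.
Plume center vt = 0.0435 × 713 = 31.0155 m, so the well at 39.2 m is 8.1845 m downgradient of the peak.
√(4πDt) = 28.70 m, giving peak height M/(n_e·A·√(4πDt)) = 172/(0.43 × 12.4 × 28.70) = 1.124 kg/m³.
(x−vt)²/(4Dt) = (8.1845)²/(4 × 0.0919 × 713) = 0.2556; exp(−0.2556) = 0.7745.
C = 1.124 × 0.7745 = 0.871 kg/m³.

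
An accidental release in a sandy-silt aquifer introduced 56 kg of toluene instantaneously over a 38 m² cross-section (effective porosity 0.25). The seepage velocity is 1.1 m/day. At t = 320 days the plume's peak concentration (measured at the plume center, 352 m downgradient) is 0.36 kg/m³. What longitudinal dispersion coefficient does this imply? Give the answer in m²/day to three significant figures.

0.0667 m²/day

At the plume center C_max = M/(n_e·A·√(4πDt)), so D = M²/(4πt·(n_e·A·C_max)²).
n_e·A·C_max = 0.25 × 38 × 0.36 = 3.420 kg/m.
D = 56²/(4π × 320 × 3.420²) = 0.0667 m²/day.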